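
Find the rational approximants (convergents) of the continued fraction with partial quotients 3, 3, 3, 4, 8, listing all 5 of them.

Using the convergent recurrence p_i = a_i*p_{i-1} + p_{i-2}, q_i = a_i*q_{i-1} + q_{i-2} with p_{-2}=0, p_{-1}=1, q_{-2}=1, q_{-1}=0:
  i=0: a_0=3, p_0 = 3*1 + 0 = 3, q_0 = 3*0 + 1 = 1.
  i=1: a_1=3, p_1 = 3*3 + 1 = 10, q_1 = 3*1 + 0 = 3.
  i=2: a_2=3, p_2 = 3*10 + 3 = 33, q_2 = 3*3 + 1 = 10.
  i=3: a_3=4, p_3 = 4*33 + 10 = 142, q_3 = 4*10 + 3 = 43.
  i=4: a_4=8, p_4 = 8*142 + 33 = 1169, q_4 = 8*43 + 10 = 354.

3/1, 10/3, 33/10, 142/43, 1169/354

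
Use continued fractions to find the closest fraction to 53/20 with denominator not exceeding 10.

Expand x = 53/20 as a continued fraction with the Euclidean algorithm:
  53 = 2*20 + 13, so a_0 = 2.
  20 = 1*13 + 7, so a_1 = 1.
  13 = 1*7 + 6, so a_2 = 1.
  7 = 1*6 + 1, so a_3 = 1.
  6 = 6*1 + 0, so a_4 = 6.
so x = [2; 1, 1, 1, 6].
Convergents (p_i = a_i*p_{i-1} + p_{i-2}, q_i = a_i*q_{i-1} + q_{i-2} with p_{-2}=0, p_{-1}=1, q_{-2}=1, q_{-1}=0), until the denominator exceeds 10:
  i=0: a_0=2, p_0 = 2*1 + 0 = 2, q_0 = 2*0 + 1 = 1.
  i=1: a_1=1, p_1 = 1*2 + 1 = 3, q_1 = 1*1 + 0 = 1.
  i=2: a_2=1, p_2 = 1*3 + 2 = 5, q_2 = 1*1 + 1 = 2.
  i=3: a_3=1, p_3 = 1*5 + 3 = 8, q_3 = 1*2 + 1 = 3.
  i=4: a_4=6, p_4 = 6*8 + 5 = 53, q_4 = 6*3 + 2 = 20.
q_4 = 20 > 10, so the last convergent with denominator <= 10 is p_3/q_3 = 8/3.
The closest fraction with denominator <= 10 is either p_3/q_3 or the intermediate fraction (k*p_3 + p_2)/(k*q_3 + q_2) with the largest k >= 1 whose denominator stays <= 10; these approach x as k grows, and every other convergent or intermediate fraction in range is farther away.
Largest k: floor((10 - q_2)/q_3) = floor((10 - 2)/3) = 2.
That gives (2*8 + 5)/(2*3 + 2) = 21/8.
Compare the errors: |x - 8/3| = |53*3 - 8*20|/(20*3) = 1/60, and |x - 21/8| = |53*8 - 21*20|/(20*8) = 4/160.
Cross-multiplying, 1*160 = 160 < 240 = 4*60, so 1/60 is smaller: the convergent 8/3 is closer to x than 21/8.

8/3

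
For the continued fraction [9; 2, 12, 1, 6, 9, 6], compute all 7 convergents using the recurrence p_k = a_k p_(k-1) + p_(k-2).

Using the convergent recurrence p_i = a_i*p_{i-1} + p_{i-2}, q_i = a_i*q_{i-1} + q_{i-2} with p_{-2}=0, p_{-1}=1, q_{-2}=1, q_{-1}=0:
  i=0: a_0=9, p_0 = 9*1 + 0 = 9, q_0 = 9*0 + 1 = 1.
  i=1: a_1=2, p_1 = 2*9 + 1 = 19, q_1 = 2*1 + 0 = 2.
  i=2: a_2=12, p_2 = 12*19 + 9 = 237, q_2 = 12*2 + 1 = 25.
  i=3: a_3=1, p_3 = 1*237 + 19 = 256, q_3 = 1*25 + 2 = 27.
  i=4: a_4=6, p_4 = 6*256 + 237 = 1773, q_4 = 6*27 + 25 = 187.
  i=5: a_5=9, p_5 = 9*1773 + 256 = 16213, q_5 = 9*187 + 27 = 1710.
  i=6: a_6=6, p_6 = 6*16213 + 1773 = 99051, q_6 = 6*1710 + 187 = 10447.

9/1, 19/2, 237/25, 256/27, 1773/187, 16213/1710, 99051/10447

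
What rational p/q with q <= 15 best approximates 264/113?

Expand x = 264/113 as a continued fraction with the Euclidean algorithm:
  264 = 2*113 + 38, so a_0 = 2.
  113 = 2*38 + 37, so a_1 = 2.
  38 = 1*37 + 1, so a_2 = 1.
  37 = 37*1 + 0, so a_3 = 37.
so x = [2; 2, 1, 37].
Convergents (p_i = a_i*p_{i-1} + p_{i-2}, q_i = a_i*q_{i-1} + q_{i-2} with p_{-2}=0, p_{-1}=1, q_{-2}=1, q_{-1}=0), until the denominator exceeds 15:
  i=0: a_0=2, p_0 = 2*1 + 0 = 2, q_0 = 2*0 + 1 = 1.
  i=1: a_1=2, p_1 = 2*2 + 1 = 5, q_1 = 2*1 + 0 = 2.
  i=2: a_2=1, p_2 = 1*5 + 2 = 7, q_2 = 1*2 + 1 = 3.
  i=3: a_3=37, p_3 = 37*7 + 5 = 264, q_3 = 37*3 + 2 = 113.
q_3 = 113 > 15, so the last convergent with denominator <= 15 is p_2/q_2 = 7/3.
The closest fraction with denominator <= 15 is either p_2/q_2 or the intermediate fraction (k*p_2 + p_1)/(k*q_2 + q_1) with the largest k >= 1 whose denominator stays <= 15; these approach x as k grows, and every other convergent or intermediate fraction in range is farther away.
Largest k: floor((15 - q_1)/q_2) = floor((15 - 2)/3) = 4.
That gives (4*7 + 5)/(4*3 + 2) = 33/14.
Compare the errors: |x - 7/3| = |264*3 - 7*113|/(113*3) = 1/339, and |x - 33/14| = |264*14 - 33*113|/(113*14) = 33/1582.
Cross-multiplying, 1*1582 = 1582 < 11187 = 33*339, so 1/339 is smaller: the convergent 7/3 is closer to x than 33/14.

7/3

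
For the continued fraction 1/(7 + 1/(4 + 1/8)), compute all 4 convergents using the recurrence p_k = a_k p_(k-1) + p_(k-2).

Using the convergent recurrence p_i = a_i*p_{i-1} + p_{i-2}, q_i = a_i*q_{i-1} + q_{i-2} with p_{-2}=0, p_{-1}=1, q_{-2}=1, q_{-1}=0:
  i=0: a_0=0, p_0 = 0*1 + 0 = 0, q_0 = 0*0 + 1 = 1.
  i=1: a_1=7, p_1 = 7*0 + 1 = 1, q_1 = 7*1 + 0 = 7.
  i=2: a_2=4, p_2 = 4*1 + 0 = 4, q_2 = 4*7 + 1 = 29.
  i=3: a_3=8, p_3 = 8*4 + 1 = 33, q_3 = 8*29 + 7 = 239.

0/1, 1/7, 4/29, 33/239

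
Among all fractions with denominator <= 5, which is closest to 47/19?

Expand x = 47/19 as a continued fraction with the Euclidean algorithm:
  47 = 2*19 + 9, so a_0 = 2.
  19 = 2*9 + 1, so a_1 = 2.
  9 = 9*1 + 0, so a_2 = 9.
so x = [2; 2, 9].
Convergents (p_i = a_i*p_{i-1} + p_{i-2}, q_i = a_i*q_{i-1} + q_{i-2} with p_{-2}=0, p_{-1}=1, q_{-2}=1, q_{-1}=0), until the denominator exceeds 5:
  i=0: a_0=2, p_0 = 2*1 + 0 = 2, q_0 = 2*0 + 1 = 1.
  i=1: a_1=2, p_1 = 2*2 + 1 = 5, q_1 = 2*1 + 0 = 2.
  i=2: a_2=9, p_2 = 9*5 + 2 = 47, q_2 = 9*2 + 1 = 19.
q_2 = 19 > 5, so the last convergent with denominator <= 5 is p_1/q_1 = 5/2.
The closest fraction with denominator <= 5 is either p_1/q_1 or the intermediate fraction (k*p_1 + p_0)/(k*q_1 + q_0) with the largest k >= 1 whose denominator stays <= 5; these approach x as k grows, and every other convergent or intermediate fraction in range is farther away.
Largest k: floor((5 - q_0)/q_1) = floor((5 - 1)/2) = 2.
That gives (2*5 + 2)/(2*2 + 1) = 12/5.
Compare the errors: |x - 5/2| = |47*2 - 5*19|/(19*2) = 1/38, and |x - 12/5| = |47*5 - 12*19|/(19*5) = 7/95.
Cross-multiplying, 1*95 = 95 < 266 = 7*38, so 1/38 is smaller: the convergent 5/2 is closer to x than 12/5.

5/2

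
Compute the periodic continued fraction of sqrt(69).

[8; (3, 3, 1, 4, 1, 3, 3, 16)]

Write x_i = (sqrt(69) + m_i)/d_i with (m_0, d_0) = (0, 1). a_0 = floor(sqrt(69)) = 8, since 8^2 = 64 <= 69 < 81 = 9^2.
Iterate m_{i+1} = d_i*a_i - m_i, d_{i+1} = (69 - m_{i+1}^2)/d_i, a_{i+1} = floor((a_0 + m_{i+1})/d_{i+1}):
  m_1 = 1*8 - 0 = 8, d_1 = (69 - 8^2)/1 = 5/1 = 5, a_1 = floor((8 + 8)/5) = 3.
  m_2 = 5*3 - 8 = 7, d_2 = (69 - 7^2)/5 = 20/5 = 4, a_2 = floor((8 + 7)/4) = 3.
  m_3 = 4*3 - 7 = 5, d_3 = (69 - 5^2)/4 = 44/4 = 11, a_3 = floor((8 + 5)/11) = 1.
  m_4 = 11*1 - 5 = 6, d_4 = (69 - 6^2)/11 = 33/11 = 3, a_4 = floor((8 + 6)/3) = 4.
  m_5 = 3*4 - 6 = 6, d_5 = (69 - 6^2)/3 = 33/3 = 11, a_5 = floor((8 + 6)/11) = 1.
  m_6 = 11*1 - 6 = 5, d_6 = (69 - 5^2)/11 = 44/11 = 4, a_6 = floor((8 + 5)/4) = 3.
  m_7 = 4*3 - 5 = 7, d_7 = (69 - 7^2)/4 = 20/4 = 5, a_7 = floor((8 + 7)/5) = 3.
  m_8 = 5*3 - 7 = 8, d_8 = (69 - 8^2)/5 = 5/5 = 1, a_8 = floor((8 + 8)/1) = 16.
  m_9 = 1*16 - 8 = 8, d_9 = (69 - 8^2)/1 = 5/1 = 5: (m_9, d_9) = (m_1, d_1) = (8, 5), so from here the quotients repeat a_1, ..., a_8; the period length is 8.
Hence the expansion of sqrt(69) is a_0 = 8 followed by the repeating block 3, 3, 1, 4, 1, 3, 3, 16 (period 8).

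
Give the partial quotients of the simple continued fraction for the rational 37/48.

Run the Euclidean algorithm on 37 and 48; the successive quotients are the partial quotients a_0, a_1, ... (each step inverts the fractional part left over by the previous one):
  37 = 0*48 + 37, so a_0 = 0.
  48 = 1*37 + 11, so a_1 = 1.
  37 = 3*11 + 4, so a_2 = 3.
  11 = 2*4 + 3, so a_3 = 2.
  4 = 1*3 + 1, so a_4 = 1.
  3 = 3*1 + 0, so a_5 = 3.
The remainder reaches 0 after 6 divisions, so the expansion has 6 partial quotients, read off in order.

[0; 1, 3, 2, 1, 3]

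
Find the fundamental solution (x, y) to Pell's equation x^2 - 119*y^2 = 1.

First expand sqrt(119) as a continued fraction. With x_i = (sqrt(119) + m_i)/d_i and (m_0, d_0) = (0, 1): a_0 = floor(sqrt(119)) = 10, since 10^2 = 100 <= 119 < 121 = 11^2.
Iterate m_{i+1} = d_i*a_i - m_i, d_{i+1} = (119 - m_{i+1}^2)/d_i, a_{i+1} = floor((a_0 + m_{i+1})/d_{i+1}):
  m_1 = 1*10 - 0 = 10, d_1 = (119 - 10^2)/1 = 19/1 = 19, a_1 = floor((10 + 10)/19) = 1.
  m_2 = 19*1 - 10 = 9, d_2 = (119 - 9^2)/19 = 38/19 = 2, a_2 = floor((10 + 9)/2) = 9.
  m_3 = 2*9 - 9 = 9, d_3 = (119 - 9^2)/2 = 38/2 = 19, a_3 = floor((10 + 9)/19) = 1.
  m_4 = 19*1 - 9 = 10, d_4 = (119 - 10^2)/19 = 19/19 = 1, a_4 = floor((10 + 10)/1) = 20.
  m_5 = 1*20 - 10 = 10, d_5 = (119 - 10^2)/1 = 19/1 = 19: (m_5, d_5) = (m_1, d_1) = (10, 19), so from here the quotients repeat a_1, ..., a_4; the period length is 4.
So sqrt(119) = [10; (1, 9, 1, 20)] with period length k = 4.
k is even, so the fundamental solution of x^2 - 119y^2 = 1 is (p_{k-1}, q_{k-1}) = (p_3, q_3); compute convergents through index 3.
Convergents (p_i = a_i*p_{i-1} + p_{i-2}, q_i = a_i*q_{i-1} + q_{i-2} with p_{-2}=0, p_{-1}=1, q_{-2}=1, q_{-1}=0):
  i=0: a_0=10, p_0 = 10*1 + 0 = 10, q_0 = 10*0 + 1 = 1.
  i=1: a_1=1, p_1 = 1*10 + 1 = 11, q_1 = 1*1 + 0 = 1.
  i=2: a_2=9, p_2 = 9*11 + 10 = 109, q_2 = 9*1 + 1 = 10.
  i=3: a_3=1, p_3 = 1*109 + 11 = 120, q_3 = 1*10 + 1 = 11.
Check: 120^2 - 119*11^2 = 14400 - 14399 = 1, so (x, y) = (120, 11) solves the equation, and by the theorem it is the least positive solution.

(x, y) = (120, 11)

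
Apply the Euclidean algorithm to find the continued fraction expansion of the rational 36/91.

[0; 2, 1, 1, 8, 2]

Run the Euclidean algorithm on 36 and 91; the successive quotients are the partial quotients a_0, a_1, ... (each step inverts the fractional part left over by the previous one):
  36 = 0*91 + 36, so a_0 = 0.
  91 = 2*36 + 19, so a_1 = 2.
  36 = 1*19 + 17, so a_2 = 1.
  19 = 1*17 + 2, so a_3 = 1.
  17 = 8*2 + 1, so a_4 = 8.
  2 = 2*1 + 0, so a_5 = 2.
The remainder reaches 0 after 6 divisions, so the expansion has 6 partial quotients, read off in order.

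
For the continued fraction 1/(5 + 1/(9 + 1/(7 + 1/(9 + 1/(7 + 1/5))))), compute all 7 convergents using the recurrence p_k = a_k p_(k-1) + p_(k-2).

Using the convergent recurrence p_i = a_i*p_{i-1} + p_{i-2}, q_i = a_i*q_{i-1} + q_{i-2} with p_{-2}=0, p_{-1}=1, q_{-2}=1, q_{-1}=0:
  i=0: a_0=0, p_0 = 0*1 + 0 = 0, q_0 = 0*0 + 1 = 1.
  i=1: a_1=5, p_1 = 5*0 + 1 = 1, q_1 = 5*1 + 0 = 5.
  i=2: a_2=9, p_2 = 9*1 + 0 = 9, q_2 = 9*5 + 1 = 46.
  i=3: a_3=7, p_3 = 7*9 + 1 = 64, q_3 = 7*46 + 5 = 327.
  i=4: a_4=9, p_4 = 9*64 + 9 = 585, q_4 = 9*327 + 46 = 2989.
  i=5: a_5=7, p_5 = 7*585 + 64 = 4159, q_5 = 7*2989 + 327 = 21250.
  i=6: a_6=5, p_6 = 5*4159 + 585 = 21380, q_6 = 5*21250 + 2989 = 109239.

0/1, 1/5, 9/46, 64/327, 585/2989, 4159/21250, 21380/109239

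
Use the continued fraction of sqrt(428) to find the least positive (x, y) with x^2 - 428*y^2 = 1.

(x, y) = (1850887, 89466)

First expand sqrt(428) as a continued fraction. With x_i = (sqrt(428) + m_i)/d_i and (m_0, d_0) = (0, 1): a_0 = floor(sqrt(428)) = 20, since 20^2 = 400 <= 428 < 441 = 21^2.
Iterate m_{i+1} = d_i*a_i - m_i, d_{i+1} = (428 - m_{i+1}^2)/d_i, a_{i+1} = floor((a_0 + m_{i+1})/d_{i+1}):
  m_1 = 1*20 - 0 = 20, d_1 = (428 - 20^2)/1 = 28/1 = 28, a_1 = floor((20 + 20)/28) = 1.
  m_2 = 28*1 - 20 = 8, d_2 = (428 - 8^2)/28 = 364/28 = 13, a_2 = floor((20 + 8)/13) = 2.
  m_3 = 13*2 - 8 = 18, d_3 = (428 - 18^2)/13 = 104/13 = 8, a_3 = floor((20 + 18)/8) = 4.
  m_4 = 8*4 - 18 = 14, d_4 = (428 - 14^2)/8 = 232/8 = 29, a_4 = floor((20 + 14)/29) = 1.
  m_5 = 29*1 - 14 = 15, d_5 = (428 - 15^2)/29 = 203/29 = 7, a_5 = floor((20 + 15)/7) = 5.
  m_6 = 7*5 - 15 = 20, d_6 = (428 - 20^2)/7 = 28/7 = 4, a_6 = floor((20 + 20)/4) = 10.
  m_7 = 4*10 - 20 = 20, d_7 = (428 - 20^2)/4 = 28/4 = 7, a_7 = floor((20 + 20)/7) = 5.
  m_8 = 7*5 - 20 = 15, d_8 = (428 - 15^2)/7 = 203/7 = 29, a_8 = floor((20 + 15)/29) = 1.
  m_9 = 29*1 - 15 = 14, d_9 = (428 - 14^2)/29 = 232/29 = 8, a_9 = floor((20 + 14)/8) = 4.
  m_10 = 8*4 - 14 = 18, d_10 = (428 - 18^2)/8 = 104/8 = 13, a_10 = floor((20 + 18)/13) = 2.
  m_11 = 13*2 - 18 = 8, d_11 = (428 - 8^2)/13 = 364/13 = 28, a_11 = floor((20 + 8)/28) = 1.
  m_12 = 28*1 - 8 = 20, d_12 = (428 - 20^2)/28 = 28/28 = 1, a_12 = floor((20 + 20)/1) = 40.
  m_13 = 1*40 - 20 = 20, d_13 = (428 - 20^2)/1 = 28/1 = 28: (m_13, d_13) = (m_1, d_1) = (20, 28), so from here the quotients repeat a_1, ..., a_12; the period length is 12.
So sqrt(428) = [20; (1, 2, 4, 1, 5, 10, 5, 1, 4, 2, 1, 40)] with period length k = 12.
k is even, so the fundamental solution of x^2 - 428y^2 = 1 is (p_{k-1}, q_{k-1}) = (p_11, q_11); compute convergents through index 11.
Convergents (p_i = a_i*p_{i-1} + p_{i-2}, q_i = a_i*q_{i-1} + q_{i-2} with p_{-2}=0, p_{-1}=1, q_{-2}=1, q_{-1}=0):
  i=0: a_0=20, p_0 = 20*1 + 0 = 20, q_0 = 20*0 + 1 = 1.
  i=1: a_1=1, p_1 = 1*20 + 1 = 21, q_1 = 1*1 + 0 = 1.
  i=2: a_2=2, p_2 = 2*21 + 20 = 62, q_2 = 2*1 + 1 = 3.
  i=3: a_3=4, p_3 = 4*62 + 21 = 269, q_3 = 4*3 + 1 = 13.
  i=4: a_4=1, p_4 = 1*269 + 62 = 331, q_4 = 1*13 + 3 = 16.
  i=5: a_5=5, p_5 = 5*331 + 269 = 1924, q_5 = 5*16 + 13 = 93.
  i=6: a_6=10, p_6 = 10*1924 + 331 = 19571, q_6 = 10*93 + 16 = 946.
  i=7: a_7=5, p_7 = 5*19571 + 1924 = 99779, q_7 = 5*946 + 93 = 4823.
  i=8: a_8=1, p_8 = 1*99779 + 19571 = 119350, q_8 = 1*4823 + 946 = 5769.
  i=9: a_9=4, p_9 = 4*119350 + 99779 = 577179, q_9 = 4*5769 + 4823 = 27899.
  i=10: a_10=2, p_10 = 2*577179 + 119350 = 1273708, q_10 = 2*27899 + 5769 = 61567.
  i=11: a_11=1, p_11 = 1*1273708 + 577179 = 1850887, q_11 = 1*61567 + 27899 = 89466.
Check: 1850887^2 - 428*89466^2 = 3425782686769 - 3425782686768 = 1, so (x, y) = (1850887, 89466) solves the equation, and by the theorem it is the least positive solution.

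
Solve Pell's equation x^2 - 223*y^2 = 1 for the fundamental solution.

First expand sqrt(223) as a continued fraction. With x_i = (sqrt(223) + m_i)/d_i and (m_0, d_0) = (0, 1): a_0 = floor(sqrt(223)) = 14, since 14^2 = 196 <= 223 < 225 = 15^2.
Iterate m_{i+1} = d_i*a_i - m_i, d_{i+1} = (223 - m_{i+1}^2)/d_i, a_{i+1} = floor((a_0 + m_{i+1})/d_{i+1}):
  m_1 = 1*14 - 0 = 14, d_1 = (223 - 14^2)/1 = 27/1 = 27, a_1 = floor((14 + 14)/27) = 1.
  m_2 = 27*1 - 14 = 13, d_2 = (223 - 13^2)/27 = 54/27 = 2, a_2 = floor((14 + 13)/2) = 13.
  m_3 = 2*13 - 13 = 13, d_3 = (223 - 13^2)/2 = 54/2 = 27, a_3 = floor((14 + 13)/27) = 1.
  m_4 = 27*1 - 13 = 14, d_4 = (223 - 14^2)/27 = 27/27 = 1, a_4 = floor((14 + 14)/1) = 28.
  m_5 = 1*28 - 14 = 14, d_5 = (223 - 14^2)/1 = 27/1 = 27: (m_5, d_5) = (m_1, d_1) = (14, 27), so from here the quotients repeat a_1, ..., a_4; the period length is 4.
So sqrt(223) = [14; (1, 13, 1, 28)] with period length k = 4.
k is even, so the fundamental solution of x^2 - 223y^2 = 1 is (p_{k-1}, q_{k-1}) = (p_3, q_3); compute convergents through index 3.
Convergents (p_i = a_i*p_{i-1} + p_{i-2}, q_i = a_i*q_{i-1} + q_{i-2} with p_{-2}=0, p_{-1}=1, q_{-2}=1, q_{-1}=0):
  i=0: a_0=14, p_0 = 14*1 + 0 = 14, q_0 = 14*0 + 1 = 1.
  i=1: a_1=1, p_1 = 1*14 + 1 = 15, q_1 = 1*1 + 0 = 1.
  i=2: a_2=13, p_2 = 13*15 + 14 = 209, q_2 = 13*1 + 1 = 14.
  i=3: a_3=1, p_3 = 1*209 + 15 = 224, q_3 = 1*14 + 1 = 15.
Check: 224^2 - 223*15^2 = 50176 - 50175 = 1, so (x, y) = (224, 15) solves the equation, and by the theorem it is the least positive solution.

(x, y) = (224, 15)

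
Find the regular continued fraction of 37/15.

Run the Euclidean algorithm on 37 and 15; the successive quotients are the partial quotients a_0, a_1, ... (each step inverts the fractional part left over by the previous one):
  37 = 2*15 + 7, so a_0 = 2.
  15 = 2*7 + 1, so a_1 = 2.
  7 = 7*1 + 0, so a_2 = 7.
The remainder reaches 0 after 3 divisions, so the expansion has 3 partial quotients, read off in order.

[2; 2, 7]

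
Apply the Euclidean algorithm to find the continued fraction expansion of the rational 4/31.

[0; 7, 1, 3]

Run the Euclidean algorithm on 4 and 31; the successive quotients are the partial quotients a_0, a_1, ... (each step inverts the fractional part left over by the previous one):
  4 = 0*31 + 4, so a_0 = 0.
  31 = 7*4 + 3, so a_1 = 7.
  4 = 1*3 + 1, so a_2 = 1.
  3 = 3*1 + 0, so a_3 = 3.
The remainder reaches 0 after 4 divisions, so the expansion has 4 partial quotients, read off in order.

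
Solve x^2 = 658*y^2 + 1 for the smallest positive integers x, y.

First expand sqrt(658) as a continued fraction. With x_i = (sqrt(658) + m_i)/d_i and (m_0, d_0) = (0, 1): a_0 = floor(sqrt(658)) = 25, since 25^2 = 625 <= 658 < 676 = 26^2.
Iterate m_{i+1} = d_i*a_i - m_i, d_{i+1} = (658 - m_{i+1}^2)/d_i, a_{i+1} = floor((a_0 + m_{i+1})/d_{i+1}):
  m_1 = 1*25 - 0 = 25, d_1 = (658 - 25^2)/1 = 33/1 = 33, a_1 = floor((25 + 25)/33) = 1.
  m_2 = 33*1 - 25 = 8, d_2 = (658 - 8^2)/33 = 594/33 = 18, a_2 = floor((25 + 8)/18) = 1.
  m_3 = 18*1 - 8 = 10, d_3 = (658 - 10^2)/18 = 558/18 = 31, a_3 = floor((25 + 10)/31) = 1.
  m_4 = 31*1 - 10 = 21, d_4 = (658 - 21^2)/31 = 217/31 = 7, a_4 = floor((25 + 21)/7) = 6.
  m_5 = 7*6 - 21 = 21, d_5 = (658 - 21^2)/7 = 217/7 = 31, a_5 = floor((25 + 21)/31) = 1.
  m_6 = 31*1 - 21 = 10, d_6 = (658 - 10^2)/31 = 558/31 = 18, a_6 = floor((25 + 10)/18) = 1.
  m_7 = 18*1 - 10 = 8, d_7 = (658 - 8^2)/18 = 594/18 = 33, a_7 = floor((25 + 8)/33) = 1.
  m_8 = 33*1 - 8 = 25, d_8 = (658 - 25^2)/33 = 33/33 = 1, a_8 = floor((25 + 25)/1) = 50.
  m_9 = 1*50 - 25 = 25, d_9 = (658 - 25^2)/1 = 33/1 = 33: (m_9, d_9) = (m_1, d_1) = (25, 33), so from here the quotients repeat a_1, ..., a_8; the period length is 8.
So sqrt(658) = [25; (1, 1, 1, 6, 1, 1, 1, 50)] with period length k = 8.
k is even, so the fundamental solution of x^2 - 658y^2 = 1 is (p_{k-1}, q_{k-1}) = (p_7, q_7); compute convergents through index 7.
Convergents (p_i = a_i*p_{i-1} + p_{i-2}, q_i = a_i*q_{i-1} + q_{i-2} with p_{-2}=0, p_{-1}=1, q_{-2}=1, q_{-1}=0):
  i=0: a_0=25, p_0 = 25*1 + 0 = 25, q_0 = 25*0 + 1 = 1.
  i=1: a_1=1, p_1 = 1*25 + 1 = 26, q_1 = 1*1 + 0 = 1.
  i=2: a_2=1, p_2 = 1*26 + 25 = 51, q_2 = 1*1 + 1 = 2.
  i=3: a_3=1, p_3 = 1*51 + 26 = 77, q_3 = 1*2 + 1 = 3.
  i=4: a_4=6, p_4 = 6*77 + 51 = 513, q_4 = 6*3 + 2 = 20.
  i=5: a_5=1, p_5 = 1*513 + 77 = 590, q_5 = 1*20 + 3 = 23.
  i=6: a_6=1, p_6 = 1*590 + 513 = 1103, q_6 = 1*23 + 20 = 43.
  i=7: a_7=1, p_7 = 1*1103 + 590 = 1693, q_7 = 1*43 + 23 = 66.
Check: 1693^2 - 658*66^2 = 2866249 - 2866248 = 1, so (x, y) = (1693, 66) solves the equation, and by the theorem it is the least positive solution.

(x, y) = (1693, 66)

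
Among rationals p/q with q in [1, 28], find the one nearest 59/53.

10/9

Expand x = 59/53 as a continued fraction with the Euclidean algorithm:
  59 = 1*53 + 6, so a_0 = 1.
  53 = 8*6 + 5, so a_1 = 8.
  6 = 1*5 + 1, so a_2 = 1.
  5 = 5*1 + 0, so a_3 = 5.
so x = [1; 8, 1, 5].
Convergents (p_i = a_i*p_{i-1} + p_{i-2}, q_i = a_i*q_{i-1} + q_{i-2} with p_{-2}=0, p_{-1}=1, q_{-2}=1, q_{-1}=0), until the denominator exceeds 28:
  i=0: a_0=1, p_0 = 1*1 + 0 = 1, q_0 = 1*0 + 1 = 1.
  i=1: a_1=8, p_1 = 8*1 + 1 = 9, q_1 = 8*1 + 0 = 8.
  i=2: a_2=1, p_2 = 1*9 + 1 = 10, q_2 = 1*8 + 1 = 9.
  i=3: a_3=5, p_3 = 5*10 + 9 = 59, q_3 = 5*9 + 8 = 53.
q_3 = 53 > 28, so the last convergent with denominator <= 28 is p_2/q_2 = 10/9.
The closest fraction with denominator <= 28 is either p_2/q_2 or the intermediate fraction (k*p_2 + p_1)/(k*q_2 + q_1) with the largest k >= 1 whose denominator stays <= 28; these approach x as k grows, and every other convergent or intermediate fraction in range is farther away.
Largest k: floor((28 - q_1)/q_2) = floor((28 - 8)/9) = 2.
That gives (2*10 + 9)/(2*9 + 8) = 29/26.
Compare the errors: |x - 10/9| = |59*9 - 10*53|/(53*9) = 1/477, and |x - 29/26| = |59*26 - 29*53|/(53*26) = 3/1378.
Cross-multiplying, 1*1378 = 1378 < 1431 = 3*477, so 1/477 is smaller: the convergent 10/9 is closer to x than 29/26.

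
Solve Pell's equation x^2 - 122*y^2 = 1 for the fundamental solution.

(x, y) = (243, 22)

First expand sqrt(122) as a continued fraction. With x_i = (sqrt(122) + m_i)/d_i and (m_0, d_0) = (0, 1): a_0 = floor(sqrt(122)) = 11, since 11^2 = 121 <= 122 < 144 = 12^2.
Iterate m_{i+1} = d_i*a_i - m_i, d_{i+1} = (122 - m_{i+1}^2)/d_i, a_{i+1} = floor((a_0 + m_{i+1})/d_{i+1}):
  m_1 = 1*11 - 0 = 11, d_1 = (122 - 11^2)/1 = 1/1 = 1, a_1 = floor((11 + 11)/1) = 22.
  m_2 = 1*22 - 11 = 11, d_2 = (122 - 11^2)/1 = 1/1 = 1: (m_2, d_2) = (m_1, d_1) = (11, 1), so from here the quotient a_1 repeats; the period length is 1.
So sqrt(122) = [11; (22)] with period length k = 1.
k is odd, so (p_{k-1}, q_{k-1}) only solves x^2 - 122y^2 = -1 and the fundamental solution of x^2 - 122y^2 = 1 is (p_{2k-1}, q_{2k-1}) = (p_1, q_1); compute convergents through index 1, running through the period twice.
Convergents (p_i = a_i*p_{i-1} + p_{i-2}, q_i = a_i*q_{i-1} + q_{i-2} with p_{-2}=0, p_{-1}=1, q_{-2}=1, q_{-1}=0):
  i=0: a_0=11, p_0 = 11*1 + 0 = 11, q_0 = 11*0 + 1 = 1.
  i=1: a_1=22, p_1 = 22*11 + 1 = 243, q_1 = 22*1 + 0 = 22.
Indeed p_0^2 - 122*q_0^2 = 121 - 122 = -1, not +1.
Check: 243^2 - 122*22^2 = 59049 - 59048 = 1, so (x, y) = (243, 22) solves the equation, and by the theorem it is the least positive solution.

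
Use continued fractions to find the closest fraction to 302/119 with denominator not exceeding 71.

Expand x = 302/119 as a continued fraction with the Euclidean algorithm:
  302 = 2*119 + 64, so a_0 = 2.
  119 = 1*64 + 55, so a_1 = 1.
  64 = 1*55 + 9, so a_2 = 1.
  55 = 6*9 + 1, so a_3 = 6.
  9 = 9*1 + 0, so a_4 = 9.
so x = [2; 1, 1, 6, 9].
Convergents (p_i = a_i*p_{i-1} + p_{i-2}, q_i = a_i*q_{i-1} + q_{i-2} with p_{-2}=0, p_{-1}=1, q_{-2}=1, q_{-1}=0), until the denominator exceeds 71:
  i=0: a_0=2, p_0 = 2*1 + 0 = 2, q_0 = 2*0 + 1 = 1.
  i=1: a_1=1, p_1 = 1*2 + 1 = 3, q_1 = 1*1 + 0 = 1.
  i=2: a_2=1, p_2 = 1*3 + 2 = 5, q_2 = 1*1 + 1 = 2.
  i=3: a_3=6, p_3 = 6*5 + 3 = 33, q_3 = 6*2 + 1 = 13.
  i=4: a_4=9, p_4 = 9*33 + 5 = 302, q_4 = 9*13 + 2 = 119.
q_4 = 119 > 71, so the last convergent with denominator <= 71 is p_3/q_3 = 33/13.
The closest fraction with denominator <= 71 is either p_3/q_3 or the intermediate fraction (k*p_3 + p_2)/(k*q_3 + q_2) with the largest k >= 1 whose denominator stays <= 71; these approach x as k grows, and every other convergent or intermediate fraction in range is farther away.
Largest k: floor((71 - q_2)/q_3) = floor((71 - 2)/13) = 5.
That gives (5*33 + 5)/(5*13 + 2) = 170/67.
Compare the errors: |x - 33/13| = |302*13 - 33*119|/(119*13) = 1/1547, and |x - 170/67| = |302*67 - 170*119|/(119*67) = 4/7973.
Cross-multiplying, 4*1547 = 6188 < 7973 = 1*7973, so 4/7973 is smaller: the intermediate fraction 170/67 is closer to x than 33/13.

170/67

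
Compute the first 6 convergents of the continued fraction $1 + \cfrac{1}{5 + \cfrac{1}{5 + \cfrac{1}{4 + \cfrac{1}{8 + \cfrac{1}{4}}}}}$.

Using the convergent recurrence p_i = a_i*p_{i-1} + p_{i-2}, q_i = a_i*q_{i-1} + q_{i-2} with p_{-2}=0, p_{-1}=1, q_{-2}=1, q_{-1}=0:
  i=0: a_0=1, p_0 = 1*1 + 0 = 1, q_0 = 1*0 + 1 = 1.
  i=1: a_1=5, p_1 = 5*1 + 1 = 6, q_1 = 5*1 + 0 = 5.
  i=2: a_2=5, p_2 = 5*6 + 1 = 31, q_2 = 5*5 + 1 = 26.
  i=3: a_3=4, p_3 = 4*31 + 6 = 130, q_3 = 4*26 + 5 = 109.
  i=4: a_4=8, p_4 = 8*130 + 31 = 1071, q_4 = 8*109 + 26 = 898.
  i=5: a_5=4, p_5 = 4*1071 + 130 = 4414, q_5 = 4*898 + 109 = 3701.

1/1, 6/5, 31/26, 130/109, 1071/898, 4414/3701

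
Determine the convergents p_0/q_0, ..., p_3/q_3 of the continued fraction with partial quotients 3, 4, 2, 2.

Using the convergent recurrence p_i = a_i*p_{i-1} + p_{i-2}, q_i = a_i*q_{i-1} + q_{i-2} with p_{-2}=0, p_{-1}=1, q_{-2}=1, q_{-1}=0:
  i=0: a_0=3, p_0 = 3*1 + 0 = 3, q_0 = 3*0 + 1 = 1.
  i=1: a_1=4, p_1 = 4*3 + 1 = 13, q_1 = 4*1 + 0 = 4.
  i=2: a_2=2, p_2 = 2*13 + 3 = 29, q_2 = 2*4 + 1 = 9.
  i=3: a_3=2, p_3 = 2*29 + 13 = 71, q_3 = 2*9 + 4 = 22.

3/1, 13/4, 29/9, 71/22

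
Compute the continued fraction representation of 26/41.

[0; 1, 1, 1, 2, 1, 3]

Run the Euclidean algorithm on 26 and 41; the successive quotients are the partial quotients a_0, a_1, ... (each step inverts the fractional part left over by the previous one):
  26 = 0*41 + 26, so a_0 = 0.
  41 = 1*26 + 15, so a_1 = 1.
  26 = 1*15 + 11, so a_2 = 1.
  15 = 1*11 + 4, so a_3 = 1.
  11 = 2*4 + 3, so a_4 = 2.
  4 = 1*3 + 1, so a_5 = 1.
  3 = 3*1 + 0, so a_6 = 3.
The remainder reaches 0 after 7 divisions, so the expansion has 7 partial quotients, read off in order.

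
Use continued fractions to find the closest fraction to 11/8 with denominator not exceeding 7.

Expand x = 11/8 as a continued fraction with the Euclidean algorithm:
  11 = 1*8 + 3, so a_0 = 1.
  8 = 2*3 + 2, so a_1 = 2.
  3 = 1*2 + 1, so a_2 = 1.
  2 = 2*1 + 0, so a_3 = 2.
so x = [1; 2, 1, 2].
Convergents (p_i = a_i*p_{i-1} + p_{i-2}, q_i = a_i*q_{i-1} + q_{i-2} with p_{-2}=0, p_{-1}=1, q_{-2}=1, q_{-1}=0), until the denominator exceeds 7:
  i=0: a_0=1, p_0 = 1*1 + 0 = 1, q_0 = 1*0 + 1 = 1.
  i=1: a_1=2, p_1 = 2*1 + 1 = 3, q_1 = 2*1 + 0 = 2.
  i=2: a_2=1, p_2 = 1*3 + 1 = 4, q_2 = 1*2 + 1 = 3.
  i=3: a_3=2, p_3 = 2*4 + 3 = 11, q_3 = 2*3 + 2 = 8.
q_3 = 8 > 7, so the last convergent with denominator <= 7 is p_2/q_2 = 4/3.
The closest fraction with denominator <= 7 is either p_2/q_2 or the intermediate fraction (k*p_2 + p_1)/(k*q_2 + q_1) with the largest k >= 1 whose denominator stays <= 7; these approach x as k grows, and every other convergent or intermediate fraction in range is farther away.
Largest k: floor((7 - q_1)/q_2) = floor((7 - 2)/3) = 1.
That gives (1*4 + 3)/(1*3 + 2) = 7/5.
Compare the errors: |x - 4/3| = |11*3 - 4*8|/(8*3) = 1/24, and |x - 7/5| = |11*5 - 7*8|/(8*5) = 1/40.
Cross-multiplying, 1*24 = 24 < 40 = 1*40, so 1/40 is smaller: the intermediate fraction 7/5 is closer to x than 4/3.

7/5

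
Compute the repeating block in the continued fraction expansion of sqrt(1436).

[37; (1, 8, 2, 18, 2, 8, 1, 74)]

Write x_i = (sqrt(1436) + m_i)/d_i with (m_0, d_0) = (0, 1). a_0 = floor(sqrt(1436)) = 37, since 37^2 = 1369 <= 1436 < 1444 = 38^2.
Iterate m_{i+1} = d_i*a_i - m_i, d_{i+1} = (1436 - m_{i+1}^2)/d_i, a_{i+1} = floor((a_0 + m_{i+1})/d_{i+1}):
  m_1 = 1*37 - 0 = 37, d_1 = (1436 - 37^2)/1 = 67/1 = 67, a_1 = floor((37 + 37)/67) = 1.
  m_2 = 67*1 - 37 = 30, d_2 = (1436 - 30^2)/67 = 536/67 = 8, a_2 = floor((37 + 30)/8) = 8.
  m_3 = 8*8 - 30 = 34, d_3 = (1436 - 34^2)/8 = 280/8 = 35, a_3 = floor((37 + 34)/35) = 2.
  m_4 = 35*2 - 34 = 36, d_4 = (1436 - 36^2)/35 = 140/35 = 4, a_4 = floor((37 + 36)/4) = 18.
  m_5 = 4*18 - 36 = 36, d_5 = (1436 - 36^2)/4 = 140/4 = 35, a_5 = floor((37 + 36)/35) = 2.
  m_6 = 35*2 - 36 = 34, d_6 = (1436 - 34^2)/35 = 280/35 = 8, a_6 = floor((37 + 34)/8) = 8.
  m_7 = 8*8 - 34 = 30, d_7 = (1436 - 30^2)/8 = 536/8 = 67, a_7 = floor((37 + 30)/67) = 1.
  m_8 = 67*1 - 30 = 37, d_8 = (1436 - 37^2)/67 = 67/67 = 1, a_8 = floor((37 + 37)/1) = 74.
  m_9 = 1*74 - 37 = 37, d_9 = (1436 - 37^2)/1 = 67/1 = 67: (m_9, d_9) = (m_1, d_1) = (37, 67), so from here the quotients repeat a_1, ..., a_8; the period length is 8.
Hence the expansion of sqrt(1436) is a_0 = 37 followed by the repeating block 1, 8, 2, 18, 2, 8, 1, 74 (period 8).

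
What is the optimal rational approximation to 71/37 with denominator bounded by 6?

2/1

Expand x = 71/37 as a continued fraction with the Euclidean algorithm:
  71 = 1*37 + 34, so a_0 = 1.
  37 = 1*34 + 3, so a_1 = 1.
  34 = 11*3 + 1, so a_2 = 11.
  3 = 3*1 + 0, so a_3 = 3.
so x = [1; 1, 11, 3].
Convergents (p_i = a_i*p_{i-1} + p_{i-2}, q_i = a_i*q_{i-1} + q_{i-2} with p_{-2}=0, p_{-1}=1, q_{-2}=1, q_{-1}=0), until the denominator exceeds 6:
  i=0: a_0=1, p_0 = 1*1 + 0 = 1, q_0 = 1*0 + 1 = 1.
  i=1: a_1=1, p_1 = 1*1 + 1 = 2, q_1 = 1*1 + 0 = 1.
  i=2: a_2=11, p_2 = 11*2 + 1 = 23, q_2 = 11*1 + 1 = 12.
q_2 = 12 > 6, so the last convergent with denominator <= 6 is p_1/q_1 = 2/1.
The closest fraction with denominator <= 6 is either p_1/q_1 or the intermediate fraction (k*p_1 + p_0)/(k*q_1 + q_0) with the largest k >= 1 whose denominator stays <= 6; these approach x as k grows, and every other convergent or intermediate fraction in range is farther away.
Largest k: floor((6 - q_0)/q_1) = floor((6 - 1)/1) = 5.
That gives (5*2 + 1)/(5*1 + 1) = 11/6.
Compare the errors: |x - 2/1| = |71*1 - 2*37|/(37*1) = 3/37, and |x - 11/6| = |71*6 - 11*37|/(37*6) = 19/222.
Cross-multiplying, 3*222 = 666 < 703 = 19*37, so 3/37 is smaller: the convergent 2/1 is closer to x than 11/6.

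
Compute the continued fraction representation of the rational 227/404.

[0; 1, 1, 3, 1, 1, 5, 1, 3]

Run the Euclidean algorithm on 227 and 404; the successive quotients are the partial quotients a_0, a_1, ... (each step inverts the fractional part left over by the previous one):
  227 = 0*404 + 227, so a_0 = 0.
  404 = 1*227 + 177, so a_1 = 1.
  227 = 1*177 + 50, so a_2 = 1.
  177 = 3*50 + 27, so a_3 = 3.
  50 = 1*27 + 23, so a_4 = 1.
  27 = 1*23 + 4, so a_5 = 1.
  23 = 5*4 + 3, so a_6 = 5.
  4 = 1*3 + 1, so a_7 = 1.
  3 = 3*1 + 0, so a_8 = 3.
The remainder reaches 0 after 9 divisions, so the expansion has 9 partial quotients, read off in order.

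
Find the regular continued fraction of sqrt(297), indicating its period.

[17; (4, 3, 1, 1, 2, 1, 1, 3, 4, 34)]

Write x_i = (sqrt(297) + m_i)/d_i with (m_0, d_0) = (0, 1). a_0 = floor(sqrt(297)) = 17, since 17^2 = 289 <= 297 < 324 = 18^2.
Iterate m_{i+1} = d_i*a_i - m_i, d_{i+1} = (297 - m_{i+1}^2)/d_i, a_{i+1} = floor((a_0 + m_{i+1})/d_{i+1}):
  m_1 = 1*17 - 0 = 17, d_1 = (297 - 17^2)/1 = 8/1 = 8, a_1 = floor((17 + 17)/8) = 4.
  m_2 = 8*4 - 17 = 15, d_2 = (297 - 15^2)/8 = 72/8 = 9, a_2 = floor((17 + 15)/9) = 3.
  m_3 = 9*3 - 15 = 12, d_3 = (297 - 12^2)/9 = 153/9 = 17, a_3 = floor((17 + 12)/17) = 1.
  m_4 = 17*1 - 12 = 5, d_4 = (297 - 5^2)/17 = 272/17 = 16, a_4 = floor((17 + 5)/16) = 1.
  m_5 = 16*1 - 5 = 11, d_5 = (297 - 11^2)/16 = 176/16 = 11, a_5 = floor((17 + 11)/11) = 2.
  m_6 = 11*2 - 11 = 11, d_6 = (297 - 11^2)/11 = 176/11 = 16, a_6 = floor((17 + 11)/16) = 1.
  m_7 = 16*1 - 11 = 5, d_7 = (297 - 5^2)/16 = 272/16 = 17, a_7 = floor((17 + 5)/17) = 1.
  m_8 = 17*1 - 5 = 12, d_8 = (297 - 12^2)/17 = 153/17 = 9, a_8 = floor((17 + 12)/9) = 3.
  m_9 = 9*3 - 12 = 15, d_9 = (297 - 15^2)/9 = 72/9 = 8, a_9 = floor((17 + 15)/8) = 4.
  m_10 = 8*4 - 15 = 17, d_10 = (297 - 17^2)/8 = 8/8 = 1, a_10 = floor((17 + 17)/1) = 34.
  m_11 = 1*34 - 17 = 17, d_11 = (297 - 17^2)/1 = 8/1 = 8: (m_11, d_11) = (m_1, d_1) = (17, 8), so from here the quotients repeat a_1, ..., a_10; the period length is 10.
Hence the expansion of sqrt(297) is a_0 = 17 followed by the repeating block 4, 3, 1, 1, 2, 1, 1, 3, 4, 34 (period 10).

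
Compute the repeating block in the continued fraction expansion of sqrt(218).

[14; (1, 3, 3, 1, 28)]

Write x_i = (sqrt(218) + m_i)/d_i with (m_0, d_0) = (0, 1). a_0 = floor(sqrt(218)) = 14, since 14^2 = 196 <= 218 < 225 = 15^2.
Iterate m_{i+1} = d_i*a_i - m_i, d_{i+1} = (218 - m_{i+1}^2)/d_i, a_{i+1} = floor((a_0 + m_{i+1})/d_{i+1}):
  m_1 = 1*14 - 0 = 14, d_1 = (218 - 14^2)/1 = 22/1 = 22, a_1 = floor((14 + 14)/22) = 1.
  m_2 = 22*1 - 14 = 8, d_2 = (218 - 8^2)/22 = 154/22 = 7, a_2 = floor((14 + 8)/7) = 3.
  m_3 = 7*3 - 8 = 13, d_3 = (218 - 13^2)/7 = 49/7 = 7, a_3 = floor((14 + 13)/7) = 3.
  m_4 = 7*3 - 13 = 8, d_4 = (218 - 8^2)/7 = 154/7 = 22, a_4 = floor((14 + 8)/22) = 1.
  m_5 = 22*1 - 8 = 14, d_5 = (218 - 14^2)/22 = 22/22 = 1, a_5 = floor((14 + 14)/1) = 28.
  m_6 = 1*28 - 14 = 14, d_6 = (218 - 14^2)/1 = 22/1 = 22: (m_6, d_6) = (m_1, d_1) = (14, 22), so from here the quotients repeat a_1, ..., a_5; the period length is 5.
Hence the expansion of sqrt(218) is a_0 = 14 followed by the repeating block 1, 3, 3, 1, 28 (period 5).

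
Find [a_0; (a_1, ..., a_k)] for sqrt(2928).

[54; (9, 108)]

Write x_i = (sqrt(2928) + m_i)/d_i with (m_0, d_0) = (0, 1). a_0 = floor(sqrt(2928)) = 54, since 54^2 = 2916 <= 2928 < 3025 = 55^2.
Iterate m_{i+1} = d_i*a_i - m_i, d_{i+1} = (2928 - m_{i+1}^2)/d_i, a_{i+1} = floor((a_0 + m_{i+1})/d_{i+1}):
  m_1 = 1*54 - 0 = 54, d_1 = (2928 - 54^2)/1 = 12/1 = 12, a_1 = floor((54 + 54)/12) = 9.
  m_2 = 12*9 - 54 = 54, d_2 = (2928 - 54^2)/12 = 12/12 = 1, a_2 = floor((54 + 54)/1) = 108.
  m_3 = 1*108 - 54 = 54, d_3 = (2928 - 54^2)/1 = 12/1 = 12: (m_3, d_3) = (m_1, d_1) = (54, 12), so from here the quotients repeat a_1, a_2; the period length is 2.
Hence the expansion of sqrt(2928) is a_0 = 54 followed by the repeating block 9, 108 (period 2).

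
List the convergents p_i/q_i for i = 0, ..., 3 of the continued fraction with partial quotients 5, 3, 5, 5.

Using the convergent recurrence p_i = a_i*p_{i-1} + p_{i-2}, q_i = a_i*q_{i-1} + q_{i-2} with p_{-2}=0, p_{-1}=1, q_{-2}=1, q_{-1}=0:
  i=0: a_0=5, p_0 = 5*1 + 0 = 5, q_0 = 5*0 + 1 = 1.
  i=1: a_1=3, p_1 = 3*5 + 1 = 16, q_1 = 3*1 + 0 = 3.
  i=2: a_2=5, p_2 = 5*16 + 5 = 85, q_2 = 5*3 + 1 = 16.
  i=3: a_3=5, p_3 = 5*85 + 16 = 441, q_3 = 5*16 + 3 = 83.

5/1, 16/3, 85/16, 441/83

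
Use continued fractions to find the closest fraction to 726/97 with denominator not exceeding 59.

247/33

Expand x = 726/97 as a continued fraction with the Euclidean algorithm:
  726 = 7*97 + 47, so a_0 = 7.
  97 = 2*47 + 3, so a_1 = 2.
  47 = 15*3 + 2, so a_2 = 15.
  3 = 1*2 + 1, so a_3 = 1.
  2 = 2*1 + 0, so a_4 = 2.
so x = [7; 2, 15, 1, 2].
Convergents (p_i = a_i*p_{i-1} + p_{i-2}, q_i = a_i*q_{i-1} + q_{i-2} with p_{-2}=0, p_{-1}=1, q_{-2}=1, q_{-1}=0), until the denominator exceeds 59:
  i=0: a_0=7, p_0 = 7*1 + 0 = 7, q_0 = 7*0 + 1 = 1.
  i=1: a_1=2, p_1 = 2*7 + 1 = 15, q_1 = 2*1 + 0 = 2.
  i=2: a_2=15, p_2 = 15*15 + 7 = 232, q_2 = 15*2 + 1 = 31.
  i=3: a_3=1, p_3 = 1*232 + 15 = 247, q_3 = 1*31 + 2 = 33.
  i=4: a_4=2, p_4 = 2*247 + 232 = 726, q_4 = 2*33 + 31 = 97.
q_4 = 97 > 59, so the last convergent with denominator <= 59 is p_3/q_3 = 247/33.
The closest fraction with denominator <= 59 is either p_3/q_3 or the intermediate fraction (k*p_3 + p_2)/(k*q_3 + q_2) with the largest k >= 1 whose denominator stays <= 59; these approach x as k grows, and every other convergent or intermediate fraction in range is farther away.
Largest k: floor((59 - q_2)/q_3) = floor((59 - 31)/33) = 0.
Since k = 0, no intermediate fraction beyond p_3/q_3 has denominator <= 59, so the convergent 247/33 is the closest (its error is |726*33 - 247*97|/(97*33) = 1/3201).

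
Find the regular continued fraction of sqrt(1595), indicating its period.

Write x_i = (sqrt(1595) + m_i)/d_i with (m_0, d_0) = (0, 1). a_0 = floor(sqrt(1595)) = 39, since 39^2 = 1521 <= 1595 < 1600 = 40^2.
Iterate m_{i+1} = d_i*a_i - m_i, d_{i+1} = (1595 - m_{i+1}^2)/d_i, a_{i+1} = floor((a_0 + m_{i+1})/d_{i+1}):
  m_1 = 1*39 - 0 = 39, d_1 = (1595 - 39^2)/1 = 74/1 = 74, a_1 = floor((39 + 39)/74) = 1.
  m_2 = 74*1 - 39 = 35, d_2 = (1595 - 35^2)/74 = 370/74 = 5, a_2 = floor((39 + 35)/5) = 14.
  m_3 = 5*14 - 35 = 35, d_3 = (1595 - 35^2)/5 = 370/5 = 74, a_3 = floor((39 + 35)/74) = 1.
  m_4 = 74*1 - 35 = 39, d_4 = (1595 - 39^2)/74 = 74/74 = 1, a_4 = floor((39 + 39)/1) = 78.
  m_5 = 1*78 - 39 = 39, d_5 = (1595 - 39^2)/1 = 74/1 = 74: (m_5, d_5) = (m_1, d_1) = (39, 74), so from here the quotients repeat a_1, ..., a_4; the period length is 4.
Hence the expansion of sqrt(1595) is a_0 = 39 followed by the repeating block 1, 14, 1, 78 (period 4).

[39; (1, 14, 1, 78)]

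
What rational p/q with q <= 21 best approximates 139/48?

55/19

Expand x = 139/48 as a continued fraction with the Euclidean algorithm:
  139 = 2*48 + 43, so a_0 = 2.
  48 = 1*43 + 5, so a_1 = 1.
  43 = 8*5 + 3, so a_2 = 8.
  5 = 1*3 + 2, so a_3 = 1.
  3 = 1*2 + 1, so a_4 = 1.
  2 = 2*1 + 0, so a_5 = 2.
so x = [2; 1, 8, 1, 1, 2].
Convergents (p_i = a_i*p_{i-1} + p_{i-2}, q_i = a_i*q_{i-1} + q_{i-2} with p_{-2}=0, p_{-1}=1, q_{-2}=1, q_{-1}=0), until the denominator exceeds 21:
  i=0: a_0=2, p_0 = 2*1 + 0 = 2, q_0 = 2*0 + 1 = 1.
  i=1: a_1=1, p_1 = 1*2 + 1 = 3, q_1 = 1*1 + 0 = 1.
  i=2: a_2=8, p_2 = 8*3 + 2 = 26, q_2 = 8*1 + 1 = 9.
  i=3: a_3=1, p_3 = 1*26 + 3 = 29, q_3 = 1*9 + 1 = 10.
  i=4: a_4=1, p_4 = 1*29 + 26 = 55, q_4 = 1*10 + 9 = 19.
  i=5: a_5=2, p_5 = 2*55 + 29 = 139, q_5 = 2*19 + 10 = 48.
q_5 = 48 > 21, so the last convergent with denominator <= 21 is p_4/q_4 = 55/19.
The closest fraction with denominator <= 21 is either p_4/q_4 or the intermediate fraction (k*p_4 + p_3)/(k*q_4 + q_3) with the largest k >= 1 whose denominator stays <= 21; these approach x as k grows, and every other convergent or intermediate fraction in range is farther away.
Largest k: floor((21 - q_3)/q_4) = floor((21 - 10)/19) = 0.
Since k = 0, no intermediate fraction beyond p_4/q_4 has denominator <= 21, so the convergent 55/19 is the closest (its error is |139*19 - 55*48|/(48*19) = 1/912).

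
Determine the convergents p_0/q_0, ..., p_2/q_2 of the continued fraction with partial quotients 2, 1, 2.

2/1, 3/1, 8/3

Using the convergent recurrence p_i = a_i*p_{i-1} + p_{i-2}, q_i = a_i*q_{i-1} + q_{i-2} with p_{-2}=0, p_{-1}=1, q_{-2}=1, q_{-1}=0:
  i=0: a_0=2, p_0 = 2*1 + 0 = 2, q_0 = 2*0 + 1 = 1.
  i=1: a_1=1, p_1 = 1*2 + 1 = 3, q_1 = 1*1 + 0 = 1.
  i=2: a_2=2, p_2 = 2*3 + 2 = 8, q_2 = 2*1 + 1 = 3.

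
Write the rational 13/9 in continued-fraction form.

[1; 2, 4]

Run the Euclidean algorithm on 13 and 9; the successive quotients are the partial quotients a_0, a_1, ... (each step inverts the fractional part left over by the previous one):
  13 = 1*9 + 4, so a_0 = 1.
  9 = 2*4 + 1, so a_1 = 2.
  4 = 4*1 + 0, so a_2 = 4.
The remainder reaches 0 after 3 divisions, so the expansion has 3 partial quotients, read off in order.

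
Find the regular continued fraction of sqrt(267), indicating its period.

[16; (2, 1, 15, 1, 2, 32)]

Write x_i = (sqrt(267) + m_i)/d_i with (m_0, d_0) = (0, 1). a_0 = floor(sqrt(267)) = 16, since 16^2 = 256 <= 267 < 289 = 17^2.
Iterate m_{i+1} = d_i*a_i - m_i, d_{i+1} = (267 - m_{i+1}^2)/d_i, a_{i+1} = floor((a_0 + m_{i+1})/d_{i+1}):
  m_1 = 1*16 - 0 = 16, d_1 = (267 - 16^2)/1 = 11/1 = 11, a_1 = floor((16 + 16)/11) = 2.
  m_2 = 11*2 - 16 = 6, d_2 = (267 - 6^2)/11 = 231/11 = 21, a_2 = floor((16 + 6)/21) = 1.
  m_3 = 21*1 - 6 = 15, d_3 = (267 - 15^2)/21 = 42/21 = 2, a_3 = floor((16 + 15)/2) = 15.
  m_4 = 2*15 - 15 = 15, d_4 = (267 - 15^2)/2 = 42/2 = 21, a_4 = floor((16 + 15)/21) = 1.
  m_5 = 21*1 - 15 = 6, d_5 = (267 - 6^2)/21 = 231/21 = 11, a_5 = floor((16 + 6)/11) = 2.
  m_6 = 11*2 - 6 = 16, d_6 = (267 - 16^2)/11 = 11/11 = 1, a_6 = floor((16 + 16)/1) = 32.
  m_7 = 1*32 - 16 = 16, d_7 = (267 - 16^2)/1 = 11/1 = 11: (m_7, d_7) = (m_1, d_1) = (16, 11), so from here the quotients repeat a_1, ..., a_6; the period length is 6.
Hence the expansion of sqrt(267) is a_0 = 16 followed by the repeating block 2, 1, 15, 1, 2, 32 (period 6).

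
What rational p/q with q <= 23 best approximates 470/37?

127/10

Expand x = 470/37 as a continued fraction with the Euclidean algorithm:
  470 = 12*37 + 26, so a_0 = 12.
  37 = 1*26 + 11, so a_1 = 1.
  26 = 2*11 + 4, so a_2 = 2.
  11 = 2*4 + 3, so a_3 = 2.
  4 = 1*3 + 1, so a_4 = 1.
  3 = 3*1 + 0, so a_5 = 3.
so x = [12; 1, 2, 2, 1, 3].
Convergents (p_i = a_i*p_{i-1} + p_{i-2}, q_i = a_i*q_{i-1} + q_{i-2} with p_{-2}=0, p_{-1}=1, q_{-2}=1, q_{-1}=0), until the denominator exceeds 23:
  i=0: a_0=12, p_0 = 12*1 + 0 = 12, q_0 = 12*0 + 1 = 1.
  i=1: a_1=1, p_1 = 1*12 + 1 = 13, q_1 = 1*1 + 0 = 1.
  i=2: a_2=2, p_2 = 2*13 + 12 = 38, q_2 = 2*1 + 1 = 3.
  i=3: a_3=2, p_3 = 2*38 + 13 = 89, q_3 = 2*3 + 1 = 7.
  i=4: a_4=1, p_4 = 1*89 + 38 = 127, q_4 = 1*7 + 3 = 10.
  i=5: a_5=3, p_5 = 3*127 + 89 = 470, q_5 = 3*10 + 7 = 37.
q_5 = 37 > 23, so the last convergent with denominator <= 23 is p_4/q_4 = 127/10.
The closest fraction with denominator <= 23 is either p_4/q_4 or the intermediate fraction (k*p_4 + p_3)/(k*q_4 + q_3) with the largest k >= 1 whose denominator stays <= 23; these approach x as k grows, and every other convergent or intermediate fraction in range is farther away.
Largest k: floor((23 - q_3)/q_4) = floor((23 - 7)/10) = 1.
That gives (1*127 + 89)/(1*10 + 7) = 216/17.
Compare the errors: |x - 127/10| = |470*10 - 127*37|/(37*10) = 1/370, and |x - 216/17| = |470*17 - 216*37|/(37*17) = 2/629.
Cross-multiplying, 1*629 = 629 < 740 = 2*370, so 1/370 is smaller: the convergent 127/10 is closer to x than 216/17.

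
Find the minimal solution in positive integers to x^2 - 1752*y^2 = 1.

First expand sqrt(1752) as a continued fraction. With x_i = (sqrt(1752) + m_i)/d_i and (m_0, d_0) = (0, 1): a_0 = floor(sqrt(1752)) = 41, since 41^2 = 1681 <= 1752 < 1764 = 42^2.
Iterate m_{i+1} = d_i*a_i - m_i, d_{i+1} = (1752 - m_{i+1}^2)/d_i, a_{i+1} = floor((a_0 + m_{i+1})/d_{i+1}):
  m_1 = 1*41 - 0 = 41, d_1 = (1752 - 41^2)/1 = 71/1 = 71, a_1 = floor((41 + 41)/71) = 1.
  m_2 = 71*1 - 41 = 30, d_2 = (1752 - 30^2)/71 = 852/71 = 12, a_2 = floor((41 + 30)/12) = 5.
  m_3 = 12*5 - 30 = 30, d_3 = (1752 - 30^2)/12 = 852/12 = 71, a_3 = floor((41 + 30)/71) = 1.
  m_4 = 71*1 - 30 = 41, d_4 = (1752 - 41^2)/71 = 71/71 = 1, a_4 = floor((41 + 41)/1) = 82.
  m_5 = 1*82 - 41 = 41, d_5 = (1752 - 41^2)/1 = 71/1 = 71: (m_5, d_5) = (m_1, d_1) = (41, 71), so from here the quotients repeat a_1, ..., a_4; the period length is 4.
So sqrt(1752) = [41; (1, 5, 1, 82)] with period length k = 4.
k is even, so the fundamental solution of x^2 - 1752y^2 = 1 is (p_{k-1}, q_{k-1}) = (p_3, q_3); compute convergents through index 3.
Convergents (p_i = a_i*p_{i-1} + p_{i-2}, q_i = a_i*q_{i-1} + q_{i-2} with p_{-2}=0, p_{-1}=1, q_{-2}=1, q_{-1}=0):
  i=0: a_0=41, p_0 = 41*1 + 0 = 41, q_0 = 41*0 + 1 = 1.
  i=1: a_1=1, p_1 = 1*41 + 1 = 42, q_1 = 1*1 + 0 = 1.
  i=2: a_2=5, p_2 = 5*42 + 41 = 251, q_2 = 5*1 + 1 = 6.
  i=3: a_3=1, p_3 = 1*251 + 42 = 293, q_3 = 1*6 + 1 = 7.
Check: 293^2 - 1752*7^2 = 85849 - 85848 = 1, so (x, y) = (293, 7) solves the equation, and by the theorem it is the least positive solution.

(x, y) = (293, 7)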